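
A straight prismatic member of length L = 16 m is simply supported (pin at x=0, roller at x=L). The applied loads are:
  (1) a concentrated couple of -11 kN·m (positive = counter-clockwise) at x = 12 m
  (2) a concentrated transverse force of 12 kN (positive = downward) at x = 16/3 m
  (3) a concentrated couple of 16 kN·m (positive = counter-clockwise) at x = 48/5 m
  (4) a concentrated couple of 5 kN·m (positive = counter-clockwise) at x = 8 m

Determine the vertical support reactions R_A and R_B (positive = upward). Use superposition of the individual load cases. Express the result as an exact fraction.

Load 1 — applied couple M₀=-11 kN·m at a=12 m (b=L-a=4):
  R_A = M₀/L = (-11)/16 = -11/16 kN
  R_B = -M₀/L = -(-11)/16 = 11/16 kN
Load 2 — point force P=12 kN at a=16/3 m (b=L-a=32/3):
  R_A = Pb/L = 12·(32/3)/16 = 8 kN
  R_B = Pa/L = 12·(16/3)/16 = 4 kN
Load 3 — applied couple M₀=16 kN·m at a=48/5 m (b=L-a=32/5):
  R_A = M₀/L = 16/16 = 1 kN
  R_B = -M₀/L = -16/16 = -1 kN
Load 4 — applied couple M₀=5 kN·m at a=8 m (b=L-a=8):
  R_A = M₀/L = 5/16 kN
  R_B = -M₀/L = -5/16 kN
Superposition: R_A = 69/8 kN, R_B = 27/8 kN

R_A = 69/8 kN, R_B = 27/8 kN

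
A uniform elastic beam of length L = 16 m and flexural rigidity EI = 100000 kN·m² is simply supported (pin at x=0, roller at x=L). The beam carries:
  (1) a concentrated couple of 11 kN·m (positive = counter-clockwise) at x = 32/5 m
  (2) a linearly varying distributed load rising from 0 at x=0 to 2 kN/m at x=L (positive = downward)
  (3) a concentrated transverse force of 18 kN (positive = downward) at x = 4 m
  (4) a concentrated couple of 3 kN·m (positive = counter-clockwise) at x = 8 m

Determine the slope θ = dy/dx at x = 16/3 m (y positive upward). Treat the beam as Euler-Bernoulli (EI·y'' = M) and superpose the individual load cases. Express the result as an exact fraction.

θ(16/3) = -458237/303750000 rad

Load 1 — applied couple M₀=11 kN·m at a=32/5 m (b=L-a=48/5):
  θ_1 = (M₀x²/(2L)+C₁)/EI  [x≤a] with C₁=M₀(3b²-L²)/(6L)=176/75 = (11·(16/3)²/(2·16)+(176/75))/100000 = 341/2812500 rad
Load 2 — triangular load w₀=2 kN/m (0→w₀ over full span):
  θ_2 = -w₀(7L⁴-30L²x²+15x⁴)/(360LEI) = -2·(7·16⁴-30·16²·(16/3)²+15·(16/3)⁴)/(360·16·100000) = -3328/3796875 rad
Load 3 — point force P=18 kN at a=4 m (b=L-a=12):
  θ_3 = -Pa(2L²-6Lx+3x²+a²)/(6LEI)  [x>a] = -18·4·(2·16²-6·16·(16/3)+3·(16/3)²+4²)/(6·16·100000) = -19/25000 rad
Load 4 — applied couple M₀=3 kN·m at a=8 m (b=L-a=8):
  θ_4 = (M₀x²/(2L)+C₁)/EI  [x≤a] with C₁=M₀(3b²-L²)/(6L)=-2 = (3·(16/3)²/(2·16)+(-2))/100000 = 1/150000 rad
Superposition: θ = Σ θ_i = -458237/303750000 rad ≈ -0.001509 rad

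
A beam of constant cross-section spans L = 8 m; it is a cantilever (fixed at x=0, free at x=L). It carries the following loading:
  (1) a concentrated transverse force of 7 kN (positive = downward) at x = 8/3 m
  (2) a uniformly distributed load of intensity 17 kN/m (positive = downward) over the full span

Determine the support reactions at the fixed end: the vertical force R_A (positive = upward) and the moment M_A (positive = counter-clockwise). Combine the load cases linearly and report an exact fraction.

Load 1 — point force P=7 kN at a=8/3 m (b=L-a=16/3):
  R_A = P = 7 kN
  M_A = Pa = 7·(8/3) = 56/3 kN·m
Load 2 — uniform load w=17 kN/m over full span:
  R_A = wL = 17·8 = 136 kN
  M_A = wL²/2 = 17·8²/2 = 544 kN·m
Superposition: R_A = 143 kN, M_A = 1688/3 kN·m

R_A = 143 kN, M_A = 1688/3 kN·m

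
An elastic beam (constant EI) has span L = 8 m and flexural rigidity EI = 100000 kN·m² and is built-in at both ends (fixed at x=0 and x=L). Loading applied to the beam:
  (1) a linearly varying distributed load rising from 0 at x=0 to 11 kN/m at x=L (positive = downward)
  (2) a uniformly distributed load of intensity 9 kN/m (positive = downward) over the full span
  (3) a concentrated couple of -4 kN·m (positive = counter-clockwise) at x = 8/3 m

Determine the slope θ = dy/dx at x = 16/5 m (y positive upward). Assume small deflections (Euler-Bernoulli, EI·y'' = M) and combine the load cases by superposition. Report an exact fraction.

Load 1 — triangular load w₀=11 kN/m (0→w₀ over full span):
  θ_1 = -w₀(2x(L-x)(L-2x)(x+2L)+x²(L-x)²)/(120LEI) = -11·(2·(16/5)·(8-(16/5))·(8-2·(16/5))·((16/5)+2·8)+(16/5)²·(8-(16/5))²)/(120·8·100000) = -264/1953125 rad
Load 2 — uniform load w=9 kN/m over full span:
  θ_2 = -wx(L-x)(L-2x)/(12EI) = -9·(16/5)·(8-(16/5))·(8-2·(16/5))/(12·100000) = -72/390625 rad
Load 3 — applied couple M₀=-4 kN·m at a=8/3 m (b=L-a=16/3):
  θ_3 = (R_Ax²/2 - M_Ax - M₀(x-a))/EI  [x>a] with R_A=-2/3, M_A=0 = ((-2/3)·(16/5)²/2 - 0·(16/5) - (-4)·((16/5)-(8/3)))/100000 = -1/78125 rad
Superposition: θ = Σ θ_i = -649/1953125 rad ≈ -0.000332 rad

θ(16/5) = -649/1953125 rad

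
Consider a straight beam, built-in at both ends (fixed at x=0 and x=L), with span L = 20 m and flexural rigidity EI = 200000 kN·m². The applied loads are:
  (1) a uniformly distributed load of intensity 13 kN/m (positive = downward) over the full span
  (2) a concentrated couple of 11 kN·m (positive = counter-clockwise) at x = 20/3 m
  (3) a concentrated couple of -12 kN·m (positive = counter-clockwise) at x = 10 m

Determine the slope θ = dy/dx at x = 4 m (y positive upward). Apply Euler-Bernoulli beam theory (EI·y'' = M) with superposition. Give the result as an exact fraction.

Load 1 — uniform load w=13 kN/m over full span:
  θ_1 = -wx(L-x)(L-2x)/(12EI) = -13·4·(20-4)·(20-2·4)/(12·200000) = -13/3125 rad
Load 2 — applied couple M₀=11 kN·m at a=20/3 m (b=L-a=40/3):
  θ_2 = (R_Ax²/2 - M_Ax)/EI  [x≤a] with R_A=11/15, M_A=0 = ((11/15)·4²/2 - 0·4)/200000 = 11/375000 rad
Load 3 — applied couple M₀=-12 kN·m at a=10 m (b=L-a=10):
  θ_3 = (R_Ax²/2 - M_Ax)/EI  [x≤a] with R_A=-9/10, M_A=-3 = ((-9/10)·4²/2 - (-3)·4)/200000 = 3/125000 rad
Superposition: θ = Σ θ_i = -77/18750 rad ≈ -0.004107 rad

θ(4) = -77/18750 rad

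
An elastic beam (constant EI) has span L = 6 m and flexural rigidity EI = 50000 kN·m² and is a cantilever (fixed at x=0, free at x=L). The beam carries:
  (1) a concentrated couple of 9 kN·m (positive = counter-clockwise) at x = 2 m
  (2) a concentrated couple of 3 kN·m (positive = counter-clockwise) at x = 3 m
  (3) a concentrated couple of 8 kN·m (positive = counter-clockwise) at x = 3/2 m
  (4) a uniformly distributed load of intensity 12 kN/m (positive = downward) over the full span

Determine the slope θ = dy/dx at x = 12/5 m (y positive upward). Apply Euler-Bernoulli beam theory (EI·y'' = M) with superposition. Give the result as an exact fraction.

θ(12/5) = -18843/3125000 rad

Load 1 — applied couple M₀=9 kN·m at a=2 m (b=L-a=4):
  θ_1 = M₀a/EI  [x>a] = 9·2/50000 = 9/25000 rad
Load 2 — applied couple M₀=3 kN·m at a=3 m (b=L-a=3):
  θ_2 = M₀x/EI  [x≤a] = 3·(12/5)/50000 = 9/62500 rad
Load 3 — applied couple M₀=8 kN·m at a=3/2 m (b=L-a=9/2):
  θ_3 = M₀a/EI  [x>a] = 8·(3/2)/50000 = 3/12500 rad
Load 4 — uniform load w=12 kN/m over full span:
  θ_4 = -wx(x²-3Lx+3L²)/(6EI) = -12·(12/5)·((12/5)²-3·6·(12/5)+3·6²)/(6·50000) = -2646/390625 rad
Superposition: θ = Σ θ_i = -18843/3125000 rad ≈ -0.006030 rad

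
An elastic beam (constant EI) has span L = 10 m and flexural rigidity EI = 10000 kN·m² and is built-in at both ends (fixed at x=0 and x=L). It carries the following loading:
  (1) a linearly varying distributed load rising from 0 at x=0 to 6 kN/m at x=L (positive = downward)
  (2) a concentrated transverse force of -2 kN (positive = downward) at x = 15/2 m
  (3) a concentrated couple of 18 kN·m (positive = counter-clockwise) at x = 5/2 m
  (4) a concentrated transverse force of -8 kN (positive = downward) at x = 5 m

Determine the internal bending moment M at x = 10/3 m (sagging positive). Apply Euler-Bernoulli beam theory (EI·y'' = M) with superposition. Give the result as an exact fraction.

M(10/3) = -2167/432 kN·m

Load 1 — triangular load w₀=6 kN/m (0→w₀ over full span):
  M_1 = 3w₀Lx/20 - w₀L²/30 - w₀x³/(6L) = 3·6·10·(10/3)/20 - 6·10²/30 - 6·(10/3)³/(6·10) = 170/27 kN·m
Load 2 — point force P=-2 kN at a=15/2 m (b=L-a=5/2):
  M_2 = Pb²(3a+b)x/L³ - Pab²/L²  [x≤a] = (-2)·(5/2)²·(3·(15/2)+(5/2))·(10/3)/10³ - (-2)·(15/2)·(5/2)²/10² = -5/48 kN·m
Load 3 — applied couple M₀=18 kN·m at a=5/2 m (b=L-a=15/2):
  M_3 = R_Ax - M_A - M₀  [x>a] with R_A=81/40, M_A=-27/8 = (81/40)·(10/3) - (-27/8) - 18 = -63/8 kN·m
Load 4 — point force P=-8 kN at a=5 m (b=L-a=5):
  M_4 = Pb²(3a+b)x/L³ - Pab²/L²  [x≤a] = (-8)·5²·(3·5+5)·(10/3)/10³ - (-8)·5·5²/10² = -10/3 kN·m
Superposition: M = Σ M_i = -2167/432 kN·m ≈ -5.016204 kN·m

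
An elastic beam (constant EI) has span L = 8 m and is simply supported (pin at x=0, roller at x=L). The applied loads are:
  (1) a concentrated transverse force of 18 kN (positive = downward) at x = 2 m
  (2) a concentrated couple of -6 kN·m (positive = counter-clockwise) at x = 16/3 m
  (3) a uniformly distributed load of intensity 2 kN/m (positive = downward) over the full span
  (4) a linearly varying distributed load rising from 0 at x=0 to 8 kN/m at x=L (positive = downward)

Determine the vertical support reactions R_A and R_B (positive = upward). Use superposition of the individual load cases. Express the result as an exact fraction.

Load 1 — point force P=18 kN at a=2 m (b=L-a=6):
  R_A = Pb/L = 18·6/8 = 27/2 kN
  R_B = Pa/L = 18·2/8 = 9/2 kN
Load 2 — applied couple M₀=-6 kN·m at a=16/3 m (b=L-a=8/3):
  R_A = M₀/L = (-6)/8 = -3/4 kN
  R_B = -M₀/L = -(-6)/8 = 3/4 kN
Load 3 — uniform load w=2 kN/m over full span:
  R_A = wL/2 = 2·8/2 = 8 kN
  R_B = wL/2 = 2·8/2 = 8 kN
Load 4 — triangular load w₀=8 kN/m (0→w₀ over full span):
  R_A = w₀L/6 = 8·8/6 = 32/3 kN
  R_B = w₀L/3 = 8·8/3 = 64/3 kN
Superposition: R_A = 377/12 kN, R_B = 415/12 kN

R_A = 377/12 kN, R_B = 415/12 kN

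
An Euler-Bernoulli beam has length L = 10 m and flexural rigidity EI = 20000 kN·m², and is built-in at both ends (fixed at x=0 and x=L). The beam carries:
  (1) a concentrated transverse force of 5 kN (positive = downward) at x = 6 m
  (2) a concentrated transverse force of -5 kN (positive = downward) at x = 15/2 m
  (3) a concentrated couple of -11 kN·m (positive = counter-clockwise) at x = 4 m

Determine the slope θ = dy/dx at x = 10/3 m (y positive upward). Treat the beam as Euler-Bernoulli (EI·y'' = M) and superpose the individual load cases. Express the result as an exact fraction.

θ(10/3) = -143/400000 rad

Load 1 — point force P=5 kN at a=6 m (b=L-a=4):
  θ_1 = -Pb²x(2aL-(3a+b)x)/(2L³EI)  [x≤a] = -5·4²·(10/3)·(2·6·10-(3·6+4)·(10/3))/(2·10³·20000) = -7/22500 rad
Load 2 — point force P=-5 kN at a=15/2 m (b=L-a=5/2):
  θ_2 = -Pb²x(2aL-(3a+b)x)/(2L³EI)  [x≤a] = -(-5)·(5/2)²·(10/3)·(2·(15/2)·10-(3·(15/2)+(5/2))·(10/3))/(2·10³·20000) = 1/5760 rad
Load 3 — applied couple M₀=-11 kN·m at a=4 m (b=L-a=6):
  θ_3 = (R_Ax²/2 - M_Ax)/EI  [x≤a] with R_A=-198/125, M_A=-33/25 = ((-198/125)·(10/3)²/2 - (-33/25)·(10/3))/20000 = -11/50000 rad
Superposition: θ = Σ θ_i = -143/400000 rad ≈ -0.000358 rad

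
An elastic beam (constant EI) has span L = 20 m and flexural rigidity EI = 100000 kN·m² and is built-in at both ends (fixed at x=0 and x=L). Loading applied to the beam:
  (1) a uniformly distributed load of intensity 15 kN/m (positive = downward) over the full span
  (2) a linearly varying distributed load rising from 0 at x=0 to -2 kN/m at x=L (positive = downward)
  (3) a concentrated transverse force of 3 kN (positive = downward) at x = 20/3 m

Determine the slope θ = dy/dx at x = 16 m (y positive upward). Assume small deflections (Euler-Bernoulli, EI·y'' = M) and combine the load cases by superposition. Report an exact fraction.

Load 1 — uniform load w=15 kN/m over full span:
  θ_1 = -wx(L-x)(L-2x)/(12EI) = -15·16·(20-16)·(20-2·16)/(12·100000) = 6/625 rad
Load 2 — triangular load w₀=-2 kN/m (0→w₀ over full span):
  θ_2 = -w₀(2x(L-x)(L-2x)(x+2L)+x²(L-x)²)/(120LEI) = -(-2)·(2·16·(20-16)·(20-2·16)·(16+2·20)+16²·(20-16)²)/(120·20·100000) = -32/46875 rad
Load 3 — point force P=3 kN at a=20/3 m (b=L-a=40/3):
  θ_3 = Pa²(L-x)(2bL-(3b+a)(L-x))/(2L³EI)  [x>a] = 3·(20/3)²·(20-16)·(2·(40/3)·20-(3·(40/3)+(20/3))·(20-16))/(2·20³·100000) = 13/112500 rad
Superposition: θ = Σ θ_i = 5081/562500 rad ≈ 0.009033 rad

θ(16) = 5081/562500 rad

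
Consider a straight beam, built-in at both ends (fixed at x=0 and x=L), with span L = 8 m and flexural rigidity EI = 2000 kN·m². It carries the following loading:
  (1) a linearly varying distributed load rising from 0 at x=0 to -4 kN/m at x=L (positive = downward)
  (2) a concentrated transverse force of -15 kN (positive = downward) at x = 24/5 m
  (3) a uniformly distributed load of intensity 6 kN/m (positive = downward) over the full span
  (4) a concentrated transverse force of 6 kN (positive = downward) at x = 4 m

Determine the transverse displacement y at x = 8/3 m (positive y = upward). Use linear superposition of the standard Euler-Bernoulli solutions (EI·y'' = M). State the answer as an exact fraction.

Load 1 — triangular load w₀=-4 kN/m (0→w₀ over full span):
  y_1 = -w₀x²(L-x)²(x+2L)/(120LEI) = -(-4)·(8/3)²·(8-(8/3))²·((8/3)+2·8)/(120·8·2000) = 3584/455625 m
Load 2 — point force P=-15 kN at a=24/5 m (b=L-a=16/5):
  y_2 = -Pb²x²(3aL-(3a+b)x)/(6L³EI)  [x≤a] = -(-15)·(16/5)²·(8/3)²·(3·(24/5)·8-(3·(24/5)+(16/5))·(8/3))/(6·8³·2000) = 1024/84375 m
Load 3 — uniform load w=6 kN/m over full span:
  y_3 = -wx²(L-x)²/(24EI) = -6·(8/3)²·(8-(8/3))²/(24·2000) = -256/10125 m
Load 4 — point force P=6 kN at a=4 m (b=L-a=4):
  y_4 = -Pb²x²(3aL-(3a+b)x)/(6L³EI)  [x≤a] = -6·4²·(8/3)²·(3·4·8-(3·4+4)·(8/3))/(6·8³·2000) = -4/675 m
Superposition: y = Σ y_i = -25532/2278125 m ≈ -0.011207 m

y(8/3) = -25532/2278125 m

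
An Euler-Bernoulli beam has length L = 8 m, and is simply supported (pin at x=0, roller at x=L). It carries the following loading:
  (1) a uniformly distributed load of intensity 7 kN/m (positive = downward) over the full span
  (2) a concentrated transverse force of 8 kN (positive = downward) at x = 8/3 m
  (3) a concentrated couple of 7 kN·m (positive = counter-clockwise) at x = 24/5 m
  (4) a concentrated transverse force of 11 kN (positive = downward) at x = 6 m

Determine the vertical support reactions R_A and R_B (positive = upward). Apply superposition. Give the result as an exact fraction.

R_A = 887/24 kN, R_B = 913/24 kN

Load 1 — uniform load w=7 kN/m over full span:
  R_A = wL/2 = 7·8/2 = 28 kN
  R_B = wL/2 = 7·8/2 = 28 kN
Load 2 — point force P=8 kN at a=8/3 m (b=L-a=16/3):
  R_A = Pb/L = 8·(16/3)/8 = 16/3 kN
  R_B = Pa/L = 8·(8/3)/8 = 8/3 kN
Load 3 — applied couple M₀=7 kN·m at a=24/5 m (b=L-a=16/5):
  R_A = M₀/L = 7/8 kN
  R_B = -M₀/L = -7/8 kN
Load 4 — point force P=11 kN at a=6 m (b=L-a=2):
  R_A = Pb/L = 11·2/8 = 11/4 kN
  R_B = Pa/L = 11·6/8 = 33/4 kN
Superposition: R_A = 887/24 kN, R_B = 913/24 kN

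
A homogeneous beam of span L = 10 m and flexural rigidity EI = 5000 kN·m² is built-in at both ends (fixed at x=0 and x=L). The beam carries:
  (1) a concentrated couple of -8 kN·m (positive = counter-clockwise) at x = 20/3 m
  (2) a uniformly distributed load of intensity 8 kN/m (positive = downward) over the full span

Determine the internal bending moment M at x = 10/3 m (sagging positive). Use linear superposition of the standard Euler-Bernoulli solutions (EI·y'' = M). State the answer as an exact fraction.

M(10/3) = 64/3 kN·m

Load 1 — applied couple M₀=-8 kN·m at a=20/3 m (b=L-a=10/3):
  M_1 = R_Ax - M_A  [x≤a] with R_A=-16/15, M_A=-8/3 = (-16/15)·(10/3) - (-8/3) = -8/9 kN·m
Load 2 — uniform load w=8 kN/m over full span:
  M_2 = wLx/2 - wL²/12 - wx²/2 = 8·10·(10/3)/2 - 8·10²/12 - 8·(10/3)²/2 = 200/9 kN·m
Superposition: M = Σ M_i = 64/3 kN·m ≈ 21.333333 kN·m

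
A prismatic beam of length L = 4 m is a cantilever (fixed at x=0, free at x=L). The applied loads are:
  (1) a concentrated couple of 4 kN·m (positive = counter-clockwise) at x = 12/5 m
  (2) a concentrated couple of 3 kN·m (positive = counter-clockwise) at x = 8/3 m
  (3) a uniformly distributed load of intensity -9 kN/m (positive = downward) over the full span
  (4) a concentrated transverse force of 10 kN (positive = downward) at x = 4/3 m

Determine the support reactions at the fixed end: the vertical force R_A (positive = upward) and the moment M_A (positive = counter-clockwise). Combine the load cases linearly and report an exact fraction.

Load 1 — applied couple M₀=4 kN·m at a=12/5 m (b=L-a=8/5):
  R_A = 0 kN
  M_A = -M₀ = -4 kN·m
Load 2 — applied couple M₀=3 kN·m at a=8/3 m (b=L-a=4/3):
  R_A = 0 kN
  M_A = -M₀ = -3 kN·m
Load 3 — uniform load w=-9 kN/m over full span:
  R_A = wL = (-9)·4 = -36 kN
  M_A = wL²/2 = (-9)·4²/2 = -72 kN·m
Load 4 — point force P=10 kN at a=4/3 m (b=L-a=8/3):
  R_A = P = 10 kN
  M_A = Pa = 10·(4/3) = 40/3 kN·m
Superposition: R_A = -26 kN, M_A = -197/3 kN·m

R_A = -26 kN, M_A = -197/3 kN·m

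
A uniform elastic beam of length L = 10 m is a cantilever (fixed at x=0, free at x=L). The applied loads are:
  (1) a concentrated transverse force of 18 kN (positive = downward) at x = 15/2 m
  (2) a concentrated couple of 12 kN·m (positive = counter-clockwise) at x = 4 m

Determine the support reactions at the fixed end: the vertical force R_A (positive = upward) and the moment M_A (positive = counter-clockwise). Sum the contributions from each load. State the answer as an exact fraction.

R_A = 18 kN, M_A = 123 kN·m

Load 1 — point force P=18 kN at a=15/2 m (b=L-a=5/2):
  R_A = P = 18 kN
  M_A = Pa = 18·(15/2) = 135 kN·m
Load 2 — applied couple M₀=12 kN·m at a=4 m (b=L-a=6):
  R_A = 0 kN
  M_A = -M₀ = -12 kN·m
Superposition: R_A = 18 kN, M_A = 123 kN·m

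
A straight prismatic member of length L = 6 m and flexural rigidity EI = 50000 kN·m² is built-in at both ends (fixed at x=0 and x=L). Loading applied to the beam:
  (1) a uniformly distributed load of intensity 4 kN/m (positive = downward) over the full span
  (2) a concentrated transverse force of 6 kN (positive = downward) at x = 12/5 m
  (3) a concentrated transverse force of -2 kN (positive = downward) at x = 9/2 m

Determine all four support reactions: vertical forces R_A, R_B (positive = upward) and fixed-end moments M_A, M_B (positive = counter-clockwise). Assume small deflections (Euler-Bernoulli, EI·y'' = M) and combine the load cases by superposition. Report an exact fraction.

Load 1 — uniform load w=4 kN/m over full span:
  R_A = wL/2 = 4·6/2 = 12 kN
  M_A = wL²/12 = 4·6²/12 = 12 kN·m
  R_B = wL/2 = 4·6/2 = 12 kN
  M_B = -wL²/12 = -4·6²/12 = -12 kN·m
Load 2 — point force P=6 kN at a=12/5 m (b=L-a=18/5):
  R_A = Pb²(3a+b)/L³ = 6·(18/5)²·(3·(12/5)+(18/5))/6³ = 486/125 kN
  M_A = Pab²/L² = 6·(12/5)·(18/5)²/6² = 648/125 kN·m
  R_B = Pa²(a+3b)/L³ = 6·(12/5)²·((12/5)+3·(18/5))/6³ = 264/125 kN
  M_B = -Pa²b/L² = -6·(12/5)²·(18/5)/6² = -432/125 kN·m
Load 3 — point force P=-2 kN at a=9/2 m (b=L-a=3/2):
  R_A = Pb²(3a+b)/L³ = (-2)·(3/2)²·(3·(9/2)+(3/2))/6³ = -5/16 kN
  M_A = Pab²/L² = (-2)·(9/2)·(3/2)²/6² = -9/16 kN·m
  R_B = Pa²(a+3b)/L³ = (-2)·(9/2)²·((9/2)+3·(3/2))/6³ = -27/16 kN
  M_B = -Pa²b/L² = -(-2)·(9/2)²·(3/2)/6² = 27/16 kN·m
Superposition: R_A = 31151/2000 kN, M_A = 33243/2000 kN·m, R_B = 24849/2000 kN, M_B = -27537/2000 kN·m

R_A = 31151/2000 kN, M_A = 33243/2000 kN·m, R_B = 24849/2000 kN, M_B = -27537/2000 kN·m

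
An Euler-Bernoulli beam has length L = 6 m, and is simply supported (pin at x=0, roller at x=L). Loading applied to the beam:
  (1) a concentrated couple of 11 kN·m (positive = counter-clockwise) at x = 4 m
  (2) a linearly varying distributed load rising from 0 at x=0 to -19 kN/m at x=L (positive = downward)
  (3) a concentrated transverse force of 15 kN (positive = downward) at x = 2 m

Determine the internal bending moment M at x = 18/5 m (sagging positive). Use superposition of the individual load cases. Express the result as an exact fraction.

M(18/5) = -3147/125 kN·m

Load 1 — applied couple M₀=11 kN·m at a=4 m (b=L-a=2):
  M_1 = M₀x/L  [x≤a] = 11·(18/5)/6 = 33/5 kN·m
Load 2 — triangular load w₀=-19 kN/m (0→w₀ over full span):
  M_2 = w₀Lx/6 - w₀x³/(6L) = (-19)·6·(18/5)/6 - (-19)·(18/5)³/(6·6) = -5472/125 kN·m
Load 3 — point force P=15 kN at a=2 m (b=L-a=4):
  M_3 = Pa(L-x)/L  [x>a] = 15·2·(6-(18/5))/6 = 12 kN·m
Superposition: M = Σ M_i = -3147/125 kN·m ≈ -25.176000 kN·m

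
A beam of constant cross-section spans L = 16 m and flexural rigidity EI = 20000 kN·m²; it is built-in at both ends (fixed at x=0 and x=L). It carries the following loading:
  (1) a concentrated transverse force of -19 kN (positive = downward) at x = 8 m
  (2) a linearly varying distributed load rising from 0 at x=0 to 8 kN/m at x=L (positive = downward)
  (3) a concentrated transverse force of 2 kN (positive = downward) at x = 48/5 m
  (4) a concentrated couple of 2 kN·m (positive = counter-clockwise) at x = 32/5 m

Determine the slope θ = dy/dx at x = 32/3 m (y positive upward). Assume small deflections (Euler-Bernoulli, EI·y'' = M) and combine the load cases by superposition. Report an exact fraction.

θ(32/3) = 30497/18984375 rad

Load 1 — point force P=-19 kN at a=8 m (b=L-a=8):
  θ_1 = Pa²(L-x)(2bL-(3b+a)(L-x))/(2L³EI)  [x>a] = (-19)·8²·(16-(32/3))·(2·8·16-(3·8+8)·(16-(32/3)))/(2·16³·20000) = -19/5625 rad
Load 2 — triangular load w₀=8 kN/m (0→w₀ over full span):
  θ_2 = -w₀(2x(L-x)(L-2x)(x+2L)+x²(L-x)²)/(120LEI) = -8·(2·(32/3)·(16-(32/3))·(16-2·(32/3))·((32/3)+2·16)+(32/3)²·(16-(32/3))²)/(120·16·20000) = 3584/759375 rad
Load 3 — point force P=2 kN at a=48/5 m (b=L-a=32/5):
  θ_3 = Pa²(L-x)(2bL-(3b+a)(L-x))/(2L³EI)  [x>a] = 2·(48/5)²·(16-(32/3))·(2·(32/5)·16-(3·(32/5)+(48/5))·(16-(32/3)))/(2·16³·20000) = 24/78125 rad
Load 4 — applied couple M₀=2 kN·m at a=32/5 m (b=L-a=48/5):
  θ_4 = (R_Ax²/2 - M_Ax - M₀(x-a))/EI  [x>a] with R_A=9/50, M_A=6/25 = ((9/50)·(32/3)²/2 - (6/25)·(32/3) - 2·((32/3)-(32/5)))/20000 = -2/46875 rad
Superposition: θ = Σ θ_i = 30497/18984375 rad ≈ 0.001606 rad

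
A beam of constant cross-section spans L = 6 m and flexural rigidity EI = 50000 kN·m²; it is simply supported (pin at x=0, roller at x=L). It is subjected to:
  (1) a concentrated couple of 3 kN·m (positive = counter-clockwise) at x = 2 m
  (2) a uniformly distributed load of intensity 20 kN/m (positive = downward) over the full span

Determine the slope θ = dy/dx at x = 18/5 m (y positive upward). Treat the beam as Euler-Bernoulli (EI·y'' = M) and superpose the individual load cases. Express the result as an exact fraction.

Load 1 — applied couple M₀=3 kN·m at a=2 m (b=L-a=4):
  θ_1 = (M₀x²/(2L)-M₀(x-a)+C₁)/EI  [x>a] with C₁=M₀(3b²-L²)/(6L)=1 = (3·(18/5)²/(2·6)-3·((18/5)-2)+1)/50000 = -7/625000 rad
Load 2 — uniform load w=20 kN/m over full span:
  θ_2 = -w(L³-6Lx²+4x³)/(24EI) = -20·(6³-6·6·(18/5)²+4·(18/5)³)/(24·50000) = 333/312500 rad
Superposition: θ = Σ θ_i = 659/625000 rad ≈ 0.001054 rad

θ(18/5) = 659/625000 rad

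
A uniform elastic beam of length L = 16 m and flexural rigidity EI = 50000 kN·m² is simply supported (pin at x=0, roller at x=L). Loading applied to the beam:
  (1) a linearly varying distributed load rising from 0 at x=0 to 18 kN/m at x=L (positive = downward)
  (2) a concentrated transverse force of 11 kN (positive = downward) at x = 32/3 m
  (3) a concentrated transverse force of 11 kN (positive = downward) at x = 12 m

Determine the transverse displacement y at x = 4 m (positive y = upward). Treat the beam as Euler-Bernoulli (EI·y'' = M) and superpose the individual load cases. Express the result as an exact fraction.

Load 1 — triangular load w₀=18 kN/m (0→w₀ over full span):
  y_1 = -w₀x(7L⁴-10L²x²+3x⁴)/(360LEI) = -18·4·(7·16⁴-10·16²·4²+3·4⁴)/(360·16·50000) = -327/3125 m
Load 2 — point force P=11 kN at a=32/3 m (b=L-a=16/3):
  y_2 = -Pbx(L²-b²-x²)/(6LEI)  [x≤a] = -11·(16/3)·4·(16²-(16/3)²-4²)/(6·16·50000) = -2618/253125 m
Load 3 — point force P=11 kN at a=12 m (b=L-a=4):
  y_3 = -Pbx(L²-b²-x²)/(6LEI)  [x≤a] = -11·4·4·(16²-4²-4²)/(6·16·50000) = -77/9375 m
Superposition: y = Σ y_i = -31184/253125 m ≈ -0.123196 m

y(4) = -31184/253125 m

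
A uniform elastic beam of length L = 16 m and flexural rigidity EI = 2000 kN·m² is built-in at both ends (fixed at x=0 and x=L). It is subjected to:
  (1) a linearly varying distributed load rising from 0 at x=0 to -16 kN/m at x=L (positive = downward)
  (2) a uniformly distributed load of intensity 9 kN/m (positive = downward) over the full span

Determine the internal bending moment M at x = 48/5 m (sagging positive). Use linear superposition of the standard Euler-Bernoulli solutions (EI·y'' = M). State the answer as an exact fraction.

Load 1 — triangular load w₀=-16 kN/m (0→w₀ over full span):
  M_1 = 3w₀Lx/20 - w₀L²/30 - w₀x³/(6L) = 3·(-16)·16·(48/5)/20 - (-16)·16²/30 - (-16)·(48/5)³/(6·16) = -31744/375 kN·m
Load 2 — uniform load w=9 kN/m over full span:
  M_2 = wLx/2 - wL²/12 - wx²/2 = 9·16·(48/5)/2 - 9·16²/12 - 9·(48/5)²/2 = 2112/25 kN·m
Superposition: M = Σ M_i = -64/375 kN·m ≈ -0.170667 kN·m

M(48/5) = -64/375 kN·m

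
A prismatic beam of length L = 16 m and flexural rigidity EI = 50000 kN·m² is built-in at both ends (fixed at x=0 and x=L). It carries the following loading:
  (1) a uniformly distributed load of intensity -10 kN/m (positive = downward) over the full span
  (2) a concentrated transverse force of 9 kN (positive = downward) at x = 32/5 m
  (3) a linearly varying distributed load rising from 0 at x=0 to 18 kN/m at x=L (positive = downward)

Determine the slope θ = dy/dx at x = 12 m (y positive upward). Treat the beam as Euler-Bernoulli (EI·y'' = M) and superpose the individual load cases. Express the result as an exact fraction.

θ(12) = 161/1562500 rad

Load 1 — uniform load w=-10 kN/m over full span:
  θ_1 = -wx(L-x)(L-2x)/(12EI) = -(-10)·12·(16-12)·(16-2·12)/(12·50000) = -4/625 rad
Load 2 — point force P=9 kN at a=32/5 m (b=L-a=48/5):
  θ_2 = Pa²(L-x)(2bL-(3b+a)(L-x))/(2L³EI)  [x>a] = 9·(32/5)²·(16-12)·(2·(48/5)·16-(3·(48/5)+(32/5))·(16-12))/(2·16³·50000) = 234/390625 rad
Load 3 — triangular load w₀=18 kN/m (0→w₀ over full span):
  θ_3 = -w₀(2x(L-x)(L-2x)(x+2L)+x²(L-x)²)/(120LEI) = -18·(2·12·(16-12)·(16-2·12)·(12+2·16)+12²·(16-12)²)/(120·16·50000) = 369/62500 rad
Superposition: θ = Σ θ_i = 161/1562500 rad ≈ 0.000103 rad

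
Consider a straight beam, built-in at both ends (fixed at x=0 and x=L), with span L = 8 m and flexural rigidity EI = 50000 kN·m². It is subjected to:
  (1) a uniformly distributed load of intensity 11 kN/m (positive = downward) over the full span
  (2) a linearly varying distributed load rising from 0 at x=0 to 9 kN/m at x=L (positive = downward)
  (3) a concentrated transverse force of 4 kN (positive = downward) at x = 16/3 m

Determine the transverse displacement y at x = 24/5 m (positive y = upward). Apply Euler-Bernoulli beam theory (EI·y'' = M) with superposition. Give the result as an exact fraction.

Load 1 — uniform load w=11 kN/m over full span:
  y_1 = -wx²(L-x)²/(24EI) = -11·(24/5)²·(8-(24/5))²/(24·50000) = -4224/1953125 m
Load 2 — triangular load w₀=9 kN/m (0→w₀ over full span):
  y_2 = -w₀x²(L-x)²(x+2L)/(120LEI) = -9·(24/5)²·(8-(24/5))²·((24/5)+2·8)/(120·8·50000) = -44928/48828125 m
Load 3 — point force P=4 kN at a=16/3 m (b=L-a=8/3):
  y_3 = -Pb²x²(3aL-(3a+b)x)/(6L³EI)  [x≤a] = -4·(8/3)²·(24/5)²·(3·(16/3)·8-(3·(16/3)+(8/3))·(24/5))/(6·8³·50000) = -64/390625 m
Superposition: y = Σ y_i = -158528/48828125 m ≈ -0.003247 m

y(24/5) = -158528/48828125 m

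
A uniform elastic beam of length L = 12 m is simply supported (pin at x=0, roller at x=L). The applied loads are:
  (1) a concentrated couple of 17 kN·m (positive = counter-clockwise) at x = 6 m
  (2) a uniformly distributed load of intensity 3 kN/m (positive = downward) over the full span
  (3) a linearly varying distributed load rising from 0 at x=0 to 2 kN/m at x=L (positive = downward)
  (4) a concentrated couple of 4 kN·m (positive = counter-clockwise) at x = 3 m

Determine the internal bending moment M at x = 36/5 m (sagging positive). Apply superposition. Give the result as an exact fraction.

M(36/5) = 7734/125 kN·m

Load 1 — applied couple M₀=17 kN·m at a=6 m (b=L-a=6):
  M_1 = M₀x/L - M₀  [x>a] = 17·(36/5)/12 - 17 = -34/5 kN·m
Load 2 — uniform load w=3 kN/m over full span:
  M_2 = wx(L-x)/2 = 3·(36/5)·(12-(36/5))/2 = 1296/25 kN·m
Load 3 — triangular load w₀=2 kN/m (0→w₀ over full span):
  M_3 = w₀Lx/6 - w₀x³/(6L) = 2·12·(36/5)/6 - 2·(36/5)³/(6·12) = 2304/125 kN·m
Load 4 — applied couple M₀=4 kN·m at a=3 m (b=L-a=9):
  M_4 = M₀x/L - M₀  [x>a] = 4·(36/5)/12 - 4 = -8/5 kN·m
Superposition: M = Σ M_i = 7734/125 kN·m ≈ 61.872000 kN·m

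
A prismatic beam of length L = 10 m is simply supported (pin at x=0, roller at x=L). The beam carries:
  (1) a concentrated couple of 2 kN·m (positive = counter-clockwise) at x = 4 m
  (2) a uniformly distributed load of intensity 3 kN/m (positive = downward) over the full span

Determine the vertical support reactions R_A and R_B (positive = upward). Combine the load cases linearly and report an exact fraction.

R_A = 76/5 kN, R_B = 74/5 kN

Load 1 — applied couple M₀=2 kN·m at a=4 m (b=L-a=6):
  R_A = M₀/L = 2/10 = 1/5 kN
  R_B = -M₀/L = -2/10 = -1/5 kN
Load 2 — uniform load w=3 kN/m over full span:
  R_A = wL/2 = 3·10/2 = 15 kN
  R_B = wL/2 = 3·10/2 = 15 kN
Superposition: R_A = 76/5 kN, R_B = 74/5 kN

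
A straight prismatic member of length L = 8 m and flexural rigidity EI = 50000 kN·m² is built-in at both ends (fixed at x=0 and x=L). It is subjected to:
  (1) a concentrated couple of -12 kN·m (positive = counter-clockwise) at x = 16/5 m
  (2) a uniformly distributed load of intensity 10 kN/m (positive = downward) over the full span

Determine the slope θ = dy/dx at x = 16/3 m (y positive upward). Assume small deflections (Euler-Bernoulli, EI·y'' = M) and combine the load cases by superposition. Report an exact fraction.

θ(16/3) = 4324/6328125 rad

Load 1 — applied couple M₀=-12 kN·m at a=16/5 m (b=L-a=24/5):
  θ_1 = (R_Ax²/2 - M_Ax - M₀(x-a))/EI  [x>a] with R_A=-54/25, M_A=-36/25 = ((-54/25)·(16/3)²/2 - (-36/25)·(16/3) - (-12)·((16/3)-(16/5)))/50000 = 4/78125 rad
Load 2 — uniform load w=10 kN/m over full span:
  θ_2 = -wx(L-x)(L-2x)/(12EI) = -10·(16/3)·(8-(16/3))·(8-2·(16/3))/(12·50000) = 32/50625 rad
Superposition: θ = Σ θ_i = 4324/6328125 rad ≈ 0.000683 rad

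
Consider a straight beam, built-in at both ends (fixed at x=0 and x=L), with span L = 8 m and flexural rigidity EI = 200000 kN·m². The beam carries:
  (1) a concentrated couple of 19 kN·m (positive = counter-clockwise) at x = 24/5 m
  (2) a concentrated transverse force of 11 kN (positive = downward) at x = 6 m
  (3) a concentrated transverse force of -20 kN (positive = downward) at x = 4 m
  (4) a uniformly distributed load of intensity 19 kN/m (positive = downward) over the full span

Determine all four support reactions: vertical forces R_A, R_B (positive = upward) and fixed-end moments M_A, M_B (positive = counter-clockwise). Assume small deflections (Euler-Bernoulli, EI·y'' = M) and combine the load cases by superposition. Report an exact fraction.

Load 1 — applied couple M₀=19 kN·m at a=24/5 m (b=L-a=16/5):
  R_A = 6M₀ab/L³ = 6·19·(24/5)·(16/5)/8³ = 171/50 kN
  M_A = M₀b(2a-b)/L² = 19·(16/5)·(2·(24/5)-(16/5))/8² = 152/25 kN·m
  R_B = -6M₀ab/L³ = -6·19·(24/5)·(16/5)/8³ = -171/50 kN
  M_B = M₀a(2b-a)/L² = 19·(24/5)·(2·(16/5)-(24/5))/8² = 57/25 kN·m
Load 2 — point force P=11 kN at a=6 m (b=L-a=2):
  R_A = Pb²(3a+b)/L³ = 11·2²·(3·6+2)/8³ = 55/32 kN
  M_A = Pab²/L² = 11·6·2²/8² = 33/8 kN·m
  R_B = Pa²(a+3b)/L³ = 11·6²·(6+3·2)/8³ = 297/32 kN
  M_B = -Pa²b/L² = -11·6²·2/8² = -99/8 kN·m
Load 3 — point force P=-20 kN at a=4 m (b=L-a=4):
  R_A = Pb²(3a+b)/L³ = (-20)·4²·(3·4+4)/8³ = -10 kN
  M_A = Pab²/L² = (-20)·4·4²/8² = -20 kN·m
  R_B = Pa²(a+3b)/L³ = (-20)·4²·(4+3·4)/8³ = -10 kN
  M_B = -Pa²b/L² = -(-20)·4²·4/8² = 20 kN·m
Load 4 — uniform load w=19 kN/m over full span:
  R_A = wL/2 = 19·8/2 = 76 kN
  M_A = wL²/12 = 19·8²/12 = 304/3 kN·m
  R_B = wL/2 = 19·8/2 = 76 kN
  M_B = -wL²/12 = -19·8²/12 = -304/3 kN·m
Superposition: R_A = 56911/800 kN, M_A = 54923/600 kN·m, R_B = 57489/800 kN, M_B = -54857/600 kN·m

R_A = 56911/800 kN, M_A = 54923/600 kN·m, R_B = 57489/800 kN, M_B = -54857/600 kN·m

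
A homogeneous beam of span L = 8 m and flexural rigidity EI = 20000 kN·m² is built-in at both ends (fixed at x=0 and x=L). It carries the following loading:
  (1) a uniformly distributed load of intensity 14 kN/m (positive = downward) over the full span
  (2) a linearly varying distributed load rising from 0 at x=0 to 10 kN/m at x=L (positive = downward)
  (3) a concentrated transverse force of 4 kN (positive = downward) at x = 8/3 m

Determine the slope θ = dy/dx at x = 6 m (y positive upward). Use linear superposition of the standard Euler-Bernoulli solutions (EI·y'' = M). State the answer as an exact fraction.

Load 1 — uniform load w=14 kN/m over full span:
  θ_1 = -wx(L-x)(L-2x)/(12EI) = -14·6·(8-6)·(8-2·6)/(12·20000) = 7/2500 rad
Load 2 — triangular load w₀=10 kN/m (0→w₀ over full span):
  θ_2 = -w₀(2x(L-x)(L-2x)(x+2L)+x²(L-x)²)/(120LEI) = -10·(2·6·(8-6)·(8-2·6)·(6+2·8)+6²·(8-6)²)/(120·8·20000) = 41/40000 rad
Load 3 — point force P=4 kN at a=8/3 m (b=L-a=16/3):
  θ_3 = Pa²(L-x)(2bL-(3b+a)(L-x))/(2L³EI)  [x>a] = 4·(8/3)²·(8-6)·(2·(16/3)·8-(3·(16/3)+(8/3))·(8-6))/(2·8³·20000) = 1/7500 rad
Superposition: θ = Σ θ_i = 19/4800 rad ≈ 0.003958 rad

θ(6) = 19/4800 rad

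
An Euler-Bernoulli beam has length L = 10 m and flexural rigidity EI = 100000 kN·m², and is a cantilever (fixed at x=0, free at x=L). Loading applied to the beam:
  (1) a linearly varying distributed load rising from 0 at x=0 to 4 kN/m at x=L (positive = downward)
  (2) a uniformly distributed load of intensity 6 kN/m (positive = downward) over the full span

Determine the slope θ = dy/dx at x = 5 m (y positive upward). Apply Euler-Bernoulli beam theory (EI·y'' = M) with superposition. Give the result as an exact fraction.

Load 1 — triangular load w₀=4 kN/m (0→w₀ over full span):
  θ_1 = (w₀Lx²/4-w₀L²x/3-w₀x⁴/(24L))/EI = (4·10·5²/4-4·10²·5/3-4·5⁴/(24·10))/100000 = -41/9600 rad
Load 2 — uniform load w=6 kN/m over full span:
  θ_2 = -wx(x²-3Lx+3L²)/(6EI) = -6·5·(5²-3·10·5+3·10²)/(6·100000) = -7/800 rad
Superposition: θ = Σ θ_i = -5/384 rad ≈ -0.013021 rad

θ(5) = -5/384 rad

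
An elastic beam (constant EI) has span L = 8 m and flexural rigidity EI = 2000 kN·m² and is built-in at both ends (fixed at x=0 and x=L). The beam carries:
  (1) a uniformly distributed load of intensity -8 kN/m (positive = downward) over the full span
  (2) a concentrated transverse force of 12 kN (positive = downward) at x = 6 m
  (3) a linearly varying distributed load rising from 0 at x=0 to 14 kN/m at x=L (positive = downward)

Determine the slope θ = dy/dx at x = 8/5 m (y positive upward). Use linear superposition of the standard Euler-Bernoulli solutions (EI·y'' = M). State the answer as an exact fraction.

Load 1 — uniform load w=-8 kN/m over full span:
  θ_1 = -wx(L-x)(L-2x)/(12EI) = -(-8)·(8/5)·(8-(8/5))·(8-2·(8/5))/(12·2000) = 256/15625 rad
Load 2 — point force P=12 kN at a=6 m (b=L-a=2):
  θ_2 = -Pb²x(2aL-(3a+b)x)/(2L³EI)  [x≤a] = -12·2²·(8/5)·(2·6·8-(3·6+2)·(8/5))/(2·8³·2000) = -3/1250 rad
Load 3 — triangular load w₀=14 kN/m (0→w₀ over full span):
  θ_3 = -w₀(2x(L-x)(L-2x)(x+2L)+x²(L-x)²)/(120LEI) = -14·(2·(8/5)·(8-(8/5))·(8-2·(8/5))·((8/5)+2·8)+(8/5)²·(8-(8/5))²)/(120·8·2000) = -3136/234375 rad
Superposition: θ = Σ θ_i = 283/468750 rad ≈ 0.000604 rad

θ(8/5) = 283/468750 rad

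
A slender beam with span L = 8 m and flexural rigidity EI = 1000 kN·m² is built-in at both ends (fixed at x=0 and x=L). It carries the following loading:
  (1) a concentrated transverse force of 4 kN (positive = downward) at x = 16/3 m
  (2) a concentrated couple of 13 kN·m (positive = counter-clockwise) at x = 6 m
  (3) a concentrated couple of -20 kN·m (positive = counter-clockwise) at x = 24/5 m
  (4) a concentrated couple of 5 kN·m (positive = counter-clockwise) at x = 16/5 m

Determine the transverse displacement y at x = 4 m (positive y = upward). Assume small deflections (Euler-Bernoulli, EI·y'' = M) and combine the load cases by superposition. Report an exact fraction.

y(4) = -397/81000 m

Load 1 — point force P=4 kN at a=16/3 m (b=L-a=8/3):
  y_1 = -Pb²x²(3aL-(3a+b)x)/(6L³EI)  [x≤a] = -4·(8/3)²·4²·(3·(16/3)·8-(3·(16/3)+(8/3))·4)/(6·8³·1000) = -16/2025 m
Load 2 — applied couple M₀=13 kN·m at a=6 m (b=L-a=2):
  y_2 = (R_Ax³/6 - M_Ax²/2)/EI  [x≤a] with R_A=117/64, M_A=65/16 = ((117/64)·4³/6 - (65/16)·4²/2)/1000 = -13/1000 m
Load 3 — applied couple M₀=-20 kN·m at a=24/5 m (b=L-a=16/5):
  y_3 = (R_Ax³/6 - M_Ax²/2)/EI  [x≤a] with R_A=-18/5, M_A=-32/5 = ((-18/5)·4³/6 - (-32/5)·4²/2)/1000 = 8/625 m
Load 4 — applied couple M₀=5 kN·m at a=16/5 m (b=L-a=24/5):
  y_4 = (R_Ax³/6 - M_Ax²/2 - M₀(x-a)²/2)/EI  [x>a] with R_A=9/10, M_A=3/5 = ((9/10)·4³/6 - (3/5)·4²/2 - 5·(4-(16/5))²/2)/1000 = 2/625 m
Superposition: y = Σ y_i = -397/81000 m ≈ -0.004901 m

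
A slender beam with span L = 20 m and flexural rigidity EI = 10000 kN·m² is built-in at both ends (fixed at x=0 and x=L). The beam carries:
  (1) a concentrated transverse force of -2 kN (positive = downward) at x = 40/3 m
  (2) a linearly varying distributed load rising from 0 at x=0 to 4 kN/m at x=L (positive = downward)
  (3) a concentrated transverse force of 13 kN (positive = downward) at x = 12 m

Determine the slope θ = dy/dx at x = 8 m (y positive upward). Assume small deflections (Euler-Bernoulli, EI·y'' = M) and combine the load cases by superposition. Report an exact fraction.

Load 1 — point force P=-2 kN at a=40/3 m (b=L-a=20/3):
  θ_1 = -Pb²x(2aL-(3a+b)x)/(2L³EI)  [x≤a] = -(-2)·(20/3)²·8·(2·(40/3)·20-(3·(40/3)+(20/3))·8)/(2·20³·10000) = 4/5625 rad
Load 2 — triangular load w₀=4 kN/m (0→w₀ over full span):
  θ_2 = -w₀(2x(L-x)(L-2x)(x+2L)+x²(L-x)²)/(120LEI) = -4·(2·8·(20-8)·(20-2·8)·(8+2·20)+8²·(20-8)²)/(120·20·10000) = -24/3125 rad
Load 3 — point force P=13 kN at a=12 m (b=L-a=8):
  θ_3 = -Pb²x(2aL-(3a+b)x)/(2L³EI)  [x≤a] = -13·8²·8·(2·12·20-(3·12+8)·8)/(2·20³·10000) = -416/78125 rad
Superposition: θ = Σ θ_i = -8644/703125 rad ≈ -0.012294 rad

θ(8) = -8644/703125 rad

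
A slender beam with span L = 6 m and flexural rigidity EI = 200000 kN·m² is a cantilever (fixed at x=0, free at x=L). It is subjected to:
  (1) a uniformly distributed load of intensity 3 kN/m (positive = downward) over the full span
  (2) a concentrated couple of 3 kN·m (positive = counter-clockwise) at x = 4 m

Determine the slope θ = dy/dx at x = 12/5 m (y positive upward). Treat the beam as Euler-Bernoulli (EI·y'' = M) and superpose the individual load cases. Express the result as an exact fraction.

θ(12/5) = -2421/6250000 rad

Load 1 — uniform load w=3 kN/m over full span:
  θ_1 = -wx(x²-3Lx+3L²)/(6EI) = -3·(12/5)·((12/5)²-3·6·(12/5)+3·6²)/(6·200000) = -1323/3125000 rad
Load 2 — applied couple M₀=3 kN·m at a=4 m (b=L-a=2):
  θ_2 = M₀x/EI  [x≤a] = 3·(12/5)/200000 = 9/250000 rad
Superposition: θ = Σ θ_i = -2421/6250000 rad ≈ -0.000387 rad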